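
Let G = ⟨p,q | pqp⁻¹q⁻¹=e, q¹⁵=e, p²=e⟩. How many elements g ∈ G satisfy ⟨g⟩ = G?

G is cyclic of order 30. An element generates G iff its order is 30, and a cyclic group of order 30 has exactly φ(30) = 8 such elements.

Answer: 8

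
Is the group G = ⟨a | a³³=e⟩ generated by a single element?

|G| = 33. The element a has order 33 (its powers give 33 distinct elements), so ⟨a⟩ = G and G is cyclic.

Answer: Yes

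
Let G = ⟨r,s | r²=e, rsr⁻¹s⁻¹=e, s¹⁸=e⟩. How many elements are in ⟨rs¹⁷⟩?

|⟨rs¹⁷⟩| equals the order of rs¹⁷. Compute successive powers until reaching e:
  (rs¹⁷)¹ = rs¹⁷, (rs¹⁷)² = s¹⁶, (rs¹⁷)³ = rs¹⁵, (rs¹⁷)⁴ = s¹⁴, (rs¹⁷)⁵ = rs¹³, (rs¹⁷)⁶ = s¹², (rs¹⁷)⁷ = rs¹¹, (rs¹⁷)⁸ = s¹⁰, (rs¹⁷)⁹ = rs⁹, (rs¹⁷)¹⁰ = s⁸, (rs¹⁷)¹¹ = rs⁷, (rs¹⁷)¹² = s⁶, (rs¹⁷)¹³ = rs⁵, (rs¹⁷)¹⁴ = s⁴, (rs¹⁷)¹⁵ = rs³, (rs¹⁷)¹⁶ = s², (rs¹⁷)¹⁷ = rs, (rs¹⁷)¹⁸ = e.
The smallest positive k with (rs¹⁷)ᵏ = e is 18, so |⟨rs¹⁷⟩| = 18.

Answer: 18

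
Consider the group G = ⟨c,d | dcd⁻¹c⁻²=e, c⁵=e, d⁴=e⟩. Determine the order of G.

Enumerate words in the generators, reducing via the relations: the distinct elements are
  {c, d, e, cd, c², c³, c⁴, d², d³, cd², cd³, c²d, c³d, c⁴d, c²d², c²d³, c³d², c³d³, c⁴d², c⁴d³}.
No further products give new elements, so |G| = 20.

Answer: 20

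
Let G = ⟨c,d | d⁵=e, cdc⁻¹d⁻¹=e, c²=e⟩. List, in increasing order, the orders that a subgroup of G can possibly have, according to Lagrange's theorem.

|G| = 10 = 2 · 5. By Lagrange's theorem the order of any subgroup divides 10; the divisors of 10 are 1, 2, 5, 10.

Answer: 1, 2, 5, 10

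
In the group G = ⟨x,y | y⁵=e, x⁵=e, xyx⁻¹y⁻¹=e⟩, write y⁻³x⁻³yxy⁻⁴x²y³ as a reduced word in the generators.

Multiply left to right, reducing at each step:
  (y²) · x⁻³ = x²y²
  (x²y²) · y = x²y³
  (x²y³) · x = x³y³
  (x³y³) · y⁻⁴ = x³y⁴
  (x³y⁴) · x² = y⁴
  (y⁴) · y³ = y²

Answer: y²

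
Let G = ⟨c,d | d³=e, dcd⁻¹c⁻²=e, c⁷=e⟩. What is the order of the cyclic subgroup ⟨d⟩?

|⟨d⟩| equals the order of d. Compute successive powers until reaching e:
  d¹ = d, d² = d², d³ = e.
The smallest positive k with dᵏ = e is 3, so |⟨d⟩| = 3.

Answer: 3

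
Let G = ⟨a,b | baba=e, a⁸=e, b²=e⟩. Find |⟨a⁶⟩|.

|⟨a⁶⟩| equals the order of a⁶. Compute successive powers until reaching e:
  (a⁶)¹ = a⁶, (a⁶)² = a⁴, (a⁶)³ = a², (a⁶)⁴ = e.
The smallest positive k with (a⁶)ᵏ = e is 4, so |⟨a⁶⟩| = 4.

Answer: 4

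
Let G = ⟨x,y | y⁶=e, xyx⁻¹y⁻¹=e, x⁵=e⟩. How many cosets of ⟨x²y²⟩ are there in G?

First find ord(x²y²) by computing successive powers:
  (x²y²)¹ = x²y², (x²y²)² = x⁴y⁴, (x²y²)³ = x, (x²y²)⁴ = x³y², (x²y²)⁵ = y⁴, (x²y²)⁶ = x², (x²y²)⁷ = x⁴y², (x²y²)⁸ = xy⁴, (x²y²)⁹ = x³, (x²y²)¹⁰ = y², (x²y²)¹¹ = x²y⁴, (x²y²)¹² = x⁴, (x²y²)¹³ = xy², (x²y²)¹⁴ = x³y⁴, (x²y²)¹⁵ = e.
So |⟨x²y²⟩| = ord(x²y²) = 15. With |G| = 30, by Lagrange [G : ⟨x²y²⟩] = 30/15 = 2.

Answer: 2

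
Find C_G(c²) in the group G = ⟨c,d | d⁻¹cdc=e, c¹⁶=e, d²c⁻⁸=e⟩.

⟨c²⟩ ⊆ C_G(c²) since powers of c² commute with c²; so |C_G(c²)| ≥ |⟨c²⟩| = 8.
By orbit–stabilizer, |C_G(c²)| = |G| / |conj. class of c²| = 32 / 2 = 16.
The 16 elements commuting with c² are {e, c, c², c³, c⁴, c⁵, c⁶, c⁷, c⁸, c⁹, c¹⁰, c¹¹, c¹², c¹³, c¹⁴, c¹⁵}.

Answer: {e, c, c², c³, c⁴, c⁵, c⁶, c⁷, c⁸, c⁹, c¹⁰, c¹¹, c¹², c¹³, c¹⁴, c¹⁵}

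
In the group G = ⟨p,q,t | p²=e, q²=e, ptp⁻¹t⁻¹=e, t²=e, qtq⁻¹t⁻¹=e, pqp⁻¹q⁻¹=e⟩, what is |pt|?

Compute successive powers until reaching e:
  (pt)¹ = pt, (pt)² = e.
The smallest positive k with (pt)ᵏ = e is 2.

Answer: 2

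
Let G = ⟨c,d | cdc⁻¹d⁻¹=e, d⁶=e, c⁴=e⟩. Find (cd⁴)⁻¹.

The order of (cd⁴) is 12 (smallest k with (cd⁴)ᵏ = e), so (cd⁴)⁻¹ = (cd⁴)¹¹ = c³d².
Check: (cd⁴) · (c³d²) → (cd⁴) · c³ = d⁴;   (d⁴) · d² = e, giving e as required.

Answer: c³d²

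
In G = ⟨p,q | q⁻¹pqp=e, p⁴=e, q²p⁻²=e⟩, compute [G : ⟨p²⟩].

First find ord(p²) by computing successive powers:
  (p²)¹ = p², (p²)² = e.
So |⟨p²⟩| = ord(p²) = 2. With |G| = 8, by Lagrange [G : ⟨p²⟩] = 8/2 = 4.

Answer: 4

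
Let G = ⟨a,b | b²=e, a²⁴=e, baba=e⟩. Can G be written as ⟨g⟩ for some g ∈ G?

Every cyclic group is abelian. But a·b = ab while b·a = a²³b, so a·b ≠ b·a and G is not abelian. Hence G is not cyclic.

Answer: No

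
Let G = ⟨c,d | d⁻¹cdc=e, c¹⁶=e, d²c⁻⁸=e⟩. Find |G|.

Enumerate words in the generators, reducing via the relations: the distinct elements are
  {c, d, e, cd, c², c³, c⁴, c⁵, c⁶, c⁷, c⁸, c⁹, c²d, c³d, c¹², c¹³, c¹¹, c¹⁰, c¹⁴, c¹⁵, c⁴d, c⁵d, c⁶d, c⁷d, d⁻¹, cd⁻¹, c²d⁻¹, c³d⁻¹, c⁴d⁻¹, c⁵d⁻¹, c⁶d⁻¹, c⁷d⁻¹}.
No further products give new elements, so |G| = 32.

Answer: 32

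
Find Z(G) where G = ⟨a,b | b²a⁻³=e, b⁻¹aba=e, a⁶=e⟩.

An element z ∈ Z(G) iff z commutes with every generator.
For example a³ is central: (a³)·a = a⁴ = a·(a³); (a³)·b = b⁻¹ = b·(a³).
Whereas a ∉ Z(G) since a·b = ab ≠ a²b⁻¹ = b·a.
Checking each of the 12 elements this way gives Z(G) = {e, a³}, of order 2.

Answer: {e, a³}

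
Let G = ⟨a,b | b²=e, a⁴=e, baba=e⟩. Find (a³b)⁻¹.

The order of (a³b) is 2 (smallest k with (a³b)ᵏ = e), so (a³b)⁻¹ = (a³b)¹ = a³b.
Check: (a³b) · (a³b) → (a³b) · a³ = b;   b · b = e, giving e as required.

Answer: a³b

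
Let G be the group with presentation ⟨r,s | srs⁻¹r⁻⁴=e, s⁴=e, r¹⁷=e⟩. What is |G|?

Enumerate words in the generators, reducing via the relations: the distinct elements are
  {e, r, s, rs, r², r³, r⁴, r⁵, r⁶, r⁷, r⁸, r⁹, s², s³, rs², rs³, r²s, r³s, r¹², r¹³, r¹¹, r¹⁰, r¹⁴, r¹⁵, r¹⁶, r⁴s, r⁵s, r⁶s, r⁷s, r⁸s, r⁹s, r²s², r²s³, r³s², r³s³, r¹²s, r¹³s, r¹¹s, r¹⁰s, r¹⁴s, r¹⁵s, r¹⁶s, r⁴s², r⁴s³, r⁵s², r⁵s³, r⁶s², r⁶s³, r⁷s², r⁷s³, r⁸s², r⁸s³, r⁹s², r⁹s³, r¹²s², r¹²s³, r¹³s², r¹³s³, r¹¹s², r¹¹s³, r¹⁰s², r¹⁰s³, r¹⁴s², r¹⁴s³, r¹⁵s², r¹⁵s³, r¹⁶s², r¹⁶s³}.
No further products give new elements, so |G| = 68.

Answer: 68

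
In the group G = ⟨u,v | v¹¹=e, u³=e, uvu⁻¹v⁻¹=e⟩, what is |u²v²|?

Compute successive powers until reaching e:
  (u²v²)¹ = u²v², (u²v²)² = uv⁴, (u²v²)³ = v⁶, (u²v²)⁴ = u²v⁸, (u²v²)⁵ = uv¹⁰, (u²v²)⁶ = v, (u²v²)⁷ = u²v³, (u²v²)⁸ = uv⁵, (u²v²)⁹ = v⁷, (u²v²)¹⁰ = u²v⁹, (u²v²)¹¹ = u, (u²v²)¹² = v², (u²v²)¹³ = u²v⁴, (u²v²)¹⁴ = uv⁶, (u²v²)¹⁵ = v⁸, (u²v²)¹⁶ = u²v¹⁰, (u²v²)¹⁷ = uv, (u²v²)¹⁸ = v³, (u²v²)¹⁹ = u²v⁵, (u²v²)²⁰ = uv⁷, (u²v²)²¹ = v⁹, (u²v²)²² = u², (u²v²)²³ = uv², (u²v²)²⁴ = v⁴, (u²v²)²⁵ = u²v⁶, (u²v²)²⁶ = uv⁸, (u²v²)²⁷ = v¹⁰, (u²v²)²⁸ = u²v, (u²v²)²⁹ = uv³, (u²v²)³⁰ = v⁵, (u²v²)³¹ = u²v⁷, (u²v²)³² = uv⁹, (u²v²)³³ = e.
The smallest positive k with (u²v²)ᵏ = e is 33.

Answer: 33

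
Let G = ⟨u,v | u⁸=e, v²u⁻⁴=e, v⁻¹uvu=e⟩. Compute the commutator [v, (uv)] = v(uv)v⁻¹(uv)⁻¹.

[v, (uv)] = v·(uv)·v⁻¹·(uv)⁻¹.
  v · (uv) = u³
  (u³) · (v⁻¹) = u³v⁻¹
  (u³v⁻¹) · (uv⁻¹) = u⁶

Answer: u⁶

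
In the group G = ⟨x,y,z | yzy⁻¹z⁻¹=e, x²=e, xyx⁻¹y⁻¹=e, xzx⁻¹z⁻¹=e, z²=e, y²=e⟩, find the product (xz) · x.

Compute (xz) · x by multiplying left to right and reducing via the relations at each step:
  (xz) · x = z

Answer: z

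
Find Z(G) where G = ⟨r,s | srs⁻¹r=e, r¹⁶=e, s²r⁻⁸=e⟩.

An element z ∈ Z(G) iff z commutes with every generator.
For example r⁸ is central: (r⁸)·r = r⁹ = r·(r⁸); (r⁸)·s = s⁻¹ = s·(r⁸).
Whereas r ∉ Z(G) since r·s = rs ≠ r⁷s⁻¹ = s·r.
Checking each of the 32 elements this way gives Z(G) = {e, r⁸}, of order 2.

Answer: {e, r⁸}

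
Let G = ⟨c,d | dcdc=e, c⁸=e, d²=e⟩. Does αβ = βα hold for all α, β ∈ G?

c·d = cd but d·c = c⁷d, so c·d ≠ d·c and G is not abelian.

Answer: No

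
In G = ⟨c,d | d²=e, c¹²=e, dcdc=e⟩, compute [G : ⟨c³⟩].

First find ord(c³) by computing successive powers:
  (c³)¹ = c³, (c³)² = c⁶, (c³)³ = c⁹, (c³)⁴ = e.
So |⟨c³⟩| = ord(c³) = 4. With |G| = 24, by Lagrange [G : ⟨c³⟩] = 24/4 = 6.

Answer: 6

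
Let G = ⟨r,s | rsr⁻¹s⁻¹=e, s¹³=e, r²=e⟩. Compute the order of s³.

Compute successive powers until reaching e:
  (s³)¹ = s³, (s³)² = s⁶, (s³)³ = s⁹, (s³)⁴ = s¹², (s³)⁵ = s², (s³)⁶ = s⁵, (s³)⁷ = s⁸, (s³)⁸ = s¹¹, (s³)⁹ = s, (s³)¹⁰ = s⁴, (s³)¹¹ = s⁷, (s³)¹² = s¹⁰, (s³)¹³ = e.
The smallest positive k with (s³)ᵏ = e is 13.

Answer: 13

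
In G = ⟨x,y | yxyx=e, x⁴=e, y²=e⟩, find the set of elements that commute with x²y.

⟨x²y⟩ ⊆ C_G(x²y) since powers of x²y commute with x²y; so |C_G(x²y)| ≥ |⟨x²y⟩| = 2.
By orbit–stabilizer, |C_G(x²y)| = |G| / |conj. class of x²y| = 8 / 2 = 4.
The 4 elements commuting with x²y are {e, x², y, x²y}.

Answer: {e, x², y, x²y}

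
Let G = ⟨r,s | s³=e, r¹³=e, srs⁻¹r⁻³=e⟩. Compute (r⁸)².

Compute successive powers of (r⁸), reducing at each step:
  (r⁸)²: (r⁸) · r⁸ = r³

Answer: r³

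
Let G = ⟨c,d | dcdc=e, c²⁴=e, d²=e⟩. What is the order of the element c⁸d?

Compute successive powers until reaching e:
  (c⁸d)¹ = c⁸d, (c⁸d)² = e.
The smallest positive k with (c⁸d)ᵏ = e is 2.

Answer: 2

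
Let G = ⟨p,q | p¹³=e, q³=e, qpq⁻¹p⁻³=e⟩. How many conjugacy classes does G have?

The conjugacy classes (representative and size) are:
  [e] (size 1), [p] (size 3), [p⁵] (size 3), [p¹⁰] (size 3), [p⁸] (size 3), [p¹⁰q] (size 13), [p⁷q²] (size 13).
Class equation: 1 + 3 + 3 + 3 + 3 + 13 + 13 = 39 = |G|. So G has 7 conjugacy classes.

Answer: 7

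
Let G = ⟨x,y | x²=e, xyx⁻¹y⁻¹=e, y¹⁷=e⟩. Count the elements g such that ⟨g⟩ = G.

G is cyclic of order 34. An element generates G iff its order is 34, and a cyclic group of order 34 has exactly φ(34) = 16 such elements.

Answer: 16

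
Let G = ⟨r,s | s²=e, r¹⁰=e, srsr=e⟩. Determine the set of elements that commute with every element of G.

An element z ∈ Z(G) iff z commutes with every generator.
For example r⁵ is central: (r⁵)·r = r⁶ = r·(r⁵); (r⁵)·s = r⁵s = s·(r⁵).
Whereas r ∉ Z(G) since r·s = rs ≠ r⁹s = s·r.
Checking each of the 20 elements this way gives Z(G) = {e, r⁵}, of order 2.

Answer: {e, r⁵}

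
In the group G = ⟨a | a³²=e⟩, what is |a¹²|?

Compute successive powers until reaching e:
  (a¹²)¹ = a¹², (a¹²)² = a²⁴, (a¹²)³ = a⁴, (a¹²)⁴ = a¹⁶, (a¹²)⁵ = a²⁸, (a¹²)⁶ = a⁸, (a¹²)⁷ = a²⁰, (a¹²)⁸ = e.
The smallest positive k with (a¹²)ᵏ = e is 8.

Answer: 8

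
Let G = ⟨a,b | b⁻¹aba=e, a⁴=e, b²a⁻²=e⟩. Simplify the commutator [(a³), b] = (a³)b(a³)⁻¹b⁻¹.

[(a³), b] = (a³)·b·(a³)⁻¹·b⁻¹.
  (a³) · b = ab⁻¹
  (ab⁻¹) · a = b⁻¹
  (b⁻¹) · (b⁻¹) = a²

Answer: a²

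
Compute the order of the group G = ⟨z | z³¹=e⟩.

G is generated by a single element, so G is cyclic. The relator gives z³¹ = e and no smaller power is forced to be e, so the 31 powers {e, z, z², z³, z⁴, z⁵, z⁶, z⁷, z⁸, z⁹, z²², z²³, z²¹, z²⁰, z²⁴, z²⁵, z²⁶, z²⁷, z²⁸, z²⁹, z³⁰, z¹², z¹³, z¹¹, z¹⁰, z¹⁴, z¹⁵, z¹⁶, z¹⁷, z¹⁸, z¹⁹} are distinct. Hence |G| = 31.

Answer: 31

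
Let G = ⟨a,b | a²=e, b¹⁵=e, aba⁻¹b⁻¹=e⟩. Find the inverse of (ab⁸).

The order of (ab⁸) is 30 (smallest k with (ab⁸)ᵏ = e), so (ab⁸)⁻¹ = (ab⁸)²⁹ = ab⁷.
Check: (ab⁸) · (ab⁷) → (ab⁸) · a = b⁸;   (b⁸) · b⁷ = e, giving e as required.

Answer: ab⁷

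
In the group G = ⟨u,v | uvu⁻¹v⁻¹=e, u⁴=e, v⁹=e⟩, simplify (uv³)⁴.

Compute successive powers of (uv³), reducing at each step:
  (uv³)²: (uv³) · u = u²v³;   (u²v³) · v³ = u²v⁶
  (uv³)³: (u²v⁶) · u = u³v⁶;   (u³v⁶) · v³ = u³
  (uv³)⁴: (u³) · u = e;   e · v³ = v³

Answer: v³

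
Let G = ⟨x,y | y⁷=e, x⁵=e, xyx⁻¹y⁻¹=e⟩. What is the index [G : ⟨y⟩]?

First find ord(y) by computing successive powers:
  y¹ = y, y² = y², y³ = y³, y⁴ = y⁴, y⁵ = y⁵, y⁶ = y⁶, y⁷ = e.
So |⟨y⟩| = ord(y) = 7. With |G| = 35, by Lagrange [G : ⟨y⟩] = 35/7 = 5.

Answer: 5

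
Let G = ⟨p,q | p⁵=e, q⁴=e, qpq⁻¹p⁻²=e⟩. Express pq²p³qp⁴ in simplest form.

Multiply left to right, reducing at each step:
  p · q² = pq²
  (pq²) · p³ = p³q²
  (p³q²) · q = p³q³
  (p³q³) · p⁴ = q³

Answer: q³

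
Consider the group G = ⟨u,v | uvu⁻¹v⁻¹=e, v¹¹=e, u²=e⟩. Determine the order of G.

Enumerate words in the generators, reducing via the relations: the distinct elements are
  {e, u, v, uv, v², v³, v⁴, v⁵, v⁶, v⁷, v⁸, v⁹, uv², uv³, uv⁴, uv⁵, uv⁶, uv⁷, uv⁸, uv⁹, v¹⁰, uv¹⁰}.
No further products give new elements, so |G| = 22.

Answer: 22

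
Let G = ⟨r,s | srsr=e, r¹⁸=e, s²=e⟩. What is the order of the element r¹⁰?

Compute successive powers until reaching e:
  (r¹⁰)¹ = r¹⁰, (r¹⁰)² = r², (r¹⁰)³ = r¹², (r¹⁰)⁴ = r⁴, (r¹⁰)⁵ = r¹⁴, (r¹⁰)⁶ = r⁶, (r¹⁰)⁷ = r¹⁶, (r¹⁰)⁸ = r⁸, (r¹⁰)⁹ = e.
The smallest positive k with (r¹⁰)ᵏ = e is 9.

Answer: 9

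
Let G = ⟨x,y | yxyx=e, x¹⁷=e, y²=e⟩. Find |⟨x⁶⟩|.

|⟨x⁶⟩| equals the order of x⁶. Compute successive powers until reaching e:
  (x⁶)¹ = x⁶, (x⁶)² = x¹², (x⁶)³ = x, (x⁶)⁴ = x⁷, (x⁶)⁵ = x¹³, (x⁶)⁶ = x², (x⁶)⁷ = x⁸, (x⁶)⁸ = x¹⁴, (x⁶)⁹ = x³, (x⁶)¹⁰ = x⁹, (x⁶)¹¹ = x¹⁵, (x⁶)¹² = x⁴, (x⁶)¹³ = x¹⁰, (x⁶)¹⁴ = x¹⁶, (x⁶)¹⁵ = x⁵, (x⁶)¹⁶ = x¹¹, (x⁶)¹⁷ = e.
The smallest positive k with (x⁶)ᵏ = e is 17, so |⟨x⁶⟩| = 17.

Answer: 17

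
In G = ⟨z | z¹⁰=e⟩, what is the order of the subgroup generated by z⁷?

|⟨z⁷⟩| equals the order of z⁷. Compute successive powers until reaching e:
  (z⁷)¹ = z⁷, (z⁷)² = z⁴, (z⁷)³ = z, (z⁷)⁴ = z⁸, (z⁷)⁵ = z⁵, (z⁷)⁶ = z², (z⁷)⁷ = z⁹, (z⁷)⁸ = z⁶, (z⁷)⁹ = z³, (z⁷)¹⁰ = e.
The smallest positive k with (z⁷)ᵏ = e is 10, so |⟨z⁷⟩| = 10.

Answer: 10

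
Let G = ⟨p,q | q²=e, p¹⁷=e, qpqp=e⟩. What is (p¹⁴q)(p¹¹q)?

Compute (p¹⁴q) · (p¹¹q) by multiplying left to right and reducing via the relations at each step:
  (p¹⁴q) · p¹¹ = p³q
  (p³q) · q = p³

Answer: p³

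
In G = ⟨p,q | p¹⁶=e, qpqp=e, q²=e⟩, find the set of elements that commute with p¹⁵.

⟨p¹⁵⟩ ⊆ C_G(p¹⁵) since powers of p¹⁵ commute with p¹⁵; so |C_G(p¹⁵)| ≥ |⟨p¹⁵⟩| = 16.
By orbit–stabilizer, |C_G(p¹⁵)| = |G| / |conj. class of p¹⁵| = 32 / 2 = 16.
The 16 elements commuting with p¹⁵ are {e, p, p², p³, p⁴, p⁵, p⁶, p⁷, p⁸, p⁹, p¹⁰, p¹¹, p¹², p¹³, p¹⁴, p¹⁵}.

Answer: {e, p, p², p³, p⁴, p⁵, p⁶, p⁷, p⁸, p⁹, p¹⁰, p¹¹, p¹², p¹³, p¹⁴, p¹⁵}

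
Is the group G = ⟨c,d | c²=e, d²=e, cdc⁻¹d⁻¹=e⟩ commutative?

Each pair of generators commutes: c·d = cd = d·c. Since the generators pairwise commute, every element of G commutes with every other, so G is abelian.

Answer: Yes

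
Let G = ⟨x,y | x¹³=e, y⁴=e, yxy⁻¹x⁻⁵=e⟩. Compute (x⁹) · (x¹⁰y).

Compute (x⁹) · (x¹⁰y) by multiplying left to right and reducing via the relations at each step:
  (x⁹) · x¹⁰ = x⁶
  (x⁶) · y = x⁶y

Answer: x⁶y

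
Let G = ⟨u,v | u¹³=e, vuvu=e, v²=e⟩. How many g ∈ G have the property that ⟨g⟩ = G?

⟨g⟩ = G would require ord(g) = |G| = 26, but the maximum element order in G is 13 < 26. So G is not cyclic and no single element generates it: the count is 0.

Answer: 0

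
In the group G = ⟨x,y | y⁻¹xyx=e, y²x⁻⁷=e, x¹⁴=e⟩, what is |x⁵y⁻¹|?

Compute successive powers until reaching e:
  (x⁵y⁻¹)¹ = x⁵y⁻¹, (x⁵y⁻¹)² = x⁷, (x⁵y⁻¹)³ = x⁵y, (x⁵y⁻¹)⁴ = e.
The smallest positive k with (x⁵y⁻¹)ᵏ = e is 4.

Answer: 4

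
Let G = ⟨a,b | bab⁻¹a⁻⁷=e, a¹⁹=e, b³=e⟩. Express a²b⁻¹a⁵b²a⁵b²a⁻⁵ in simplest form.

Multiply left to right, reducing at each step:
  (a²) · b⁻¹ = a²b²
  (a²b²) · a⁵ = b²
  (b²) · b² = b
  b · a⁵ = a¹⁶b
  (a¹⁶b) · b² = a¹⁶
  (a¹⁶) · a⁻⁵ = a¹¹

Answer: a¹¹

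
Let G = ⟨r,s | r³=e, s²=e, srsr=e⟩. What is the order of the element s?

Compute successive powers until reaching e:
  s¹ = s, s² = e.
The smallest positive k with sᵏ = e is 2.

Answer: 2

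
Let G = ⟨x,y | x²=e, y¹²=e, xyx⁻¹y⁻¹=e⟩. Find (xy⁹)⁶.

Compute successive powers of (xy⁹), reducing at each step:
  (xy⁹)²: (xy⁹) · x = y⁹;   (y⁹) · y⁹ = y⁶
  (xy⁹)³: (y⁶) · x = xy⁶;   (xy⁶) · y⁹ = xy³
  (xy⁹)⁴: (xy³) · x = y³;   (y³) · y⁹ = e
  (xy⁹)⁵: e · x = x;   x · y⁹ = xy⁹
  (xy⁹)⁶: (xy⁹) · x = y⁹;   (y⁹) · y⁹ = y⁶

Answer: y⁶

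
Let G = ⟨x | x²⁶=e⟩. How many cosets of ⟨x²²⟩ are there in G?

First find ord(x²²) by computing successive powers:
  (x²²)¹ = x²², (x²²)² = x¹⁸, (x²²)³ = x¹⁴, (x²²)⁴ = x¹⁰, (x²²)⁵ = x⁶, (x²²)⁶ = x², (x²²)⁷ = x²⁴, (x²²)⁸ = x²⁰, (x²²)⁹ = x¹⁶, (x²²)¹⁰ = x¹², (x²²)¹¹ = x⁸, (x²²)¹² = x⁴, (x²²)¹³ = e.
So |⟨x²²⟩| = ord(x²²) = 13. With |G| = 26, by Lagrange [G : ⟨x²²⟩] = 26/13 = 2.

Answer: 2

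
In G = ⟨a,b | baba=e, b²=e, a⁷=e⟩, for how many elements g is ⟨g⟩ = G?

⟨g⟩ = G would require ord(g) = |G| = 14, but the maximum element order in G is 7 < 14. So G is not cyclic and no single element generates it: the count is 0.

Answer: 0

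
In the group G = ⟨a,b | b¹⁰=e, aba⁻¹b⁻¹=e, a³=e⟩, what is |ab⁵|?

Compute successive powers until reaching e:
  (ab⁵)¹ = ab⁵, (ab⁵)² = a², (ab⁵)³ = b⁵, (ab⁵)⁴ = a, (ab⁵)⁵ = a²b⁵, (ab⁵)⁶ = e.
The smallest positive k with (ab⁵)ᵏ = e is 6.

Answer: 6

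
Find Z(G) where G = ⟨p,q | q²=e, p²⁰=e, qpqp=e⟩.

An element z ∈ Z(G) iff z commutes with every generator.
For example p¹⁰ is central: (p¹⁰)·p = p¹¹ = p·(p¹⁰); (p¹⁰)·q = p¹⁰q = q·(p¹⁰).
Whereas p ∉ Z(G) since p·q = pq ≠ p¹⁹q = q·p.
Checking each of the 40 elements this way gives Z(G) = {e, p¹⁰}, of order 2.

Answer: {e, p¹⁰}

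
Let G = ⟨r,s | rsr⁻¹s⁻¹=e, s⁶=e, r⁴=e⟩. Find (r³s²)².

Compute successive powers of (r³s²), reducing at each step:
  (r³s²)²: (r³s²) · r³ = r²s²;   (r²s²) · s² = r²s⁴

Answer: r²s⁴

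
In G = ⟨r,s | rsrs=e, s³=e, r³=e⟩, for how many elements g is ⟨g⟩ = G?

⟨g⟩ = G would require ord(g) = |G| = 12, but the maximum element order in G is 3 < 12. So G is not cyclic and no single element generates it: the count is 0.

Answer: 0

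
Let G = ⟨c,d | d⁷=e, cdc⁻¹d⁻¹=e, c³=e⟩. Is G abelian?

Each pair of generators commutes: c·d = cd = d·c. Since the generators pairwise commute, every element of G commutes with every other, so G is abelian.

Answer: Yes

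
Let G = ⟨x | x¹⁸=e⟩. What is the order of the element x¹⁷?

Compute successive powers until reaching e:
  (x¹⁷)¹ = x¹⁷, (x¹⁷)² = x¹⁶, (x¹⁷)³ = x¹⁵, (x¹⁷)⁴ = x¹⁴, (x¹⁷)⁵ = x¹³, (x¹⁷)⁶ = x¹², (x¹⁷)⁷ = x¹¹, (x¹⁷)⁸ = x¹⁰, (x¹⁷)⁹ = x⁹, (x¹⁷)¹⁰ = x⁸, (x¹⁷)¹¹ = x⁷, (x¹⁷)¹² = x⁶, (x¹⁷)¹³ = x⁵, (x¹⁷)¹⁴ = x⁴, (x¹⁷)¹⁵ = x³, (x¹⁷)¹⁶ = x², (x¹⁷)¹⁷ = x, (x¹⁷)¹⁸ = e.
The smallest positive k with (x¹⁷)ᵏ = e is 18.

Answer: 18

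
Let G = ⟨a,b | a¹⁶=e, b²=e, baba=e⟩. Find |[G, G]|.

G' = [G, G] is generated by all commutators. The generator-pair commutators are: [a, b] = a².
The subgroup they normally generate is {e, a², a⁴, a⁶, a⁸, a¹⁰, a¹², a¹⁴}, of order 8.
Check: |G/G'| = 32/8 = 4 is the order of the abelianisation.

Answer: 8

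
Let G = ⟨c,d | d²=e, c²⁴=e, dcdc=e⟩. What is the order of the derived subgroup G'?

G' = [G, G] is generated by all commutators. The generator-pair commutators are: [c, d] = c².
The subgroup they normally generate is {e, c², c⁴, c⁶, c⁸, c¹⁰, c¹², c¹⁴, c¹⁶, c¹⁸, c²⁰, c²²}, of order 12.
Check: |G/G'| = 48/12 = 4 is the order of the abelianisation.

Answer: 12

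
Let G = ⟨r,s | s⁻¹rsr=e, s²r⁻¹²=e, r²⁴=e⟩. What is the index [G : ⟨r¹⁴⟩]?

First find ord(r¹⁴) by computing successive powers:
  (r¹⁴)¹ = r¹⁴, (r¹⁴)² = r⁴, (r¹⁴)³ = r¹⁸, (r¹⁴)⁴ = r⁸, (r¹⁴)⁵ = r²², (r¹⁴)⁶ = r¹², (r¹⁴)⁷ = r², (r¹⁴)⁸ = r¹⁶, (r¹⁴)⁹ = r⁶, (r¹⁴)¹⁰ = r²⁰, (r¹⁴)¹¹ = r¹⁰, (r¹⁴)¹² = e.
So |⟨r¹⁴⟩| = ord(r¹⁴) = 12. With |G| = 48, by Lagrange [G : ⟨r¹⁴⟩] = 48/12 = 4.

Answer: 4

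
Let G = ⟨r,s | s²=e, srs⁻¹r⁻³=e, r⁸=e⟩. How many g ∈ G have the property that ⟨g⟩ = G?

⟨g⟩ = G would require ord(g) = |G| = 16, but the maximum element order in G is 8 < 16. So G is not cyclic and no single element generates it: the count is 0.

Answer: 0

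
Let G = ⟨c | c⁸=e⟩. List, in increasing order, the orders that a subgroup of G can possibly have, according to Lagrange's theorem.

|G| = 8 = 2³. By Lagrange's theorem the order of any subgroup divides 8; the divisors of 8 are 1, 2, 4, 8.

Answer: 1, 2, 4, 8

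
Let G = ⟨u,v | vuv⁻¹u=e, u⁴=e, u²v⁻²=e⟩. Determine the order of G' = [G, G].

G' = [G, G] is generated by all commutators. The generator-pair commutators are: [u, v] = u².
The subgroup they normally generate is {e, u²}, of order 2.
Check: |G/G'| = 8/2 = 4 is the order of the abelianisation.

Answer: 2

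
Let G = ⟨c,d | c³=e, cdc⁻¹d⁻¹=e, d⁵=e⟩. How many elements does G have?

Enumerate words in the generators, reducing via the relations: the distinct elements are
  {c, d, e, cd, c², d², d³, d⁴, cd², cd³, cd⁴, c²d, c²d², c²d³, c²d⁴}.
No further products give new elements, so |G| = 15.

Answer: 15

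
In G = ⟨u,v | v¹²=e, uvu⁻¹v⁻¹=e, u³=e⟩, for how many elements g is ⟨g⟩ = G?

⟨g⟩ = G would require ord(g) = |G| = 36, but the maximum element order in G is 12 < 36. So G is not cyclic and no single element generates it: the count is 0.

Answer: 0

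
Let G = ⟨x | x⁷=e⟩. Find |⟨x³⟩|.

|⟨x³⟩| equals the order of x³. Compute successive powers until reaching e:
  (x³)¹ = x³, (x³)² = x⁶, (x³)³ = x², (x³)⁴ = x⁵, (x³)⁵ = x, (x³)⁶ = x⁴, (x³)⁷ = e.
The smallest positive k with (x³)ᵏ = e is 7, so |⟨x³⟩| = 7.

Answer: 7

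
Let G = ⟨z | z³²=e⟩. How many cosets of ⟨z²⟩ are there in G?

First find ord(z²) by computing successive powers:
  (z²)¹ = z², (z²)² = z⁴, (z²)³ = z⁶, (z²)⁴ = z⁸, (z²)⁵ = z¹⁰, (z²)⁶ = z¹², (z²)⁷ = z¹⁴, (z²)⁸ = z¹⁶, (z²)⁹ = z¹⁸, (z²)¹⁰ = z²⁰, (z²)¹¹ = z²², (z²)¹² = z²⁴, (z²)¹³ = z²⁶, (z²)¹⁴ = z²⁸, (z²)¹⁵ = z³⁰, (z²)¹⁶ = e.
So |⟨z²⟩| = ord(z²) = 16. With |G| = 32, by Lagrange [G : ⟨z²⟩] = 32/16 = 2.

Answer: 2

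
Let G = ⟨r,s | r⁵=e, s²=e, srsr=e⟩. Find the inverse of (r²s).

The order of (r²s) is 2 (smallest k with (r²s)ᵏ = e), so (r²s)⁻¹ = (r²s)¹ = r²s.
Check: (r²s) · (r²s) → (r²s) · r² = s;   s · s = e, giving e as required.

Answer: r²s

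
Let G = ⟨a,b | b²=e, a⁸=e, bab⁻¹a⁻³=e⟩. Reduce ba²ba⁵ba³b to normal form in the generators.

Multiply left to right, reducing at each step:
  b · a² = a⁶b
  (a⁶b) · b = a⁶
  (a⁶) · a⁵ = a³
  (a³) · b = a³b
  (a³b) · a³ = a⁴b
  (a⁴b) · b = a⁴

Answer: a⁴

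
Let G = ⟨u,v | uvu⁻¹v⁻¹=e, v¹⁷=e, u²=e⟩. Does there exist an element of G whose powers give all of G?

|G| = 34. The element uv has order 34 (its powers give 34 distinct elements), so ⟨uv⟩ = G and G is cyclic.

Answer: Yes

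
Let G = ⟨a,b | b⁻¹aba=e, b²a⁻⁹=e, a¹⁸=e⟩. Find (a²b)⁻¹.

The order of (a²b) is 4 (smallest k with (a²b)ᵏ = e), so (a²b)⁻¹ = (a²b)³ = a²b⁻¹.
Check: (a²b) · (a²b⁻¹) → (a²b) · a² = b;   b · b⁻¹ = e, giving e as required.

Answer: a²b⁻¹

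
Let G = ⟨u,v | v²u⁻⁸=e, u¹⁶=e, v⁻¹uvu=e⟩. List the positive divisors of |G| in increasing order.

|G| = 32 = 2⁵. By Lagrange's theorem the order of any subgroup divides 32; the divisors of 32 are 1, 2, 4, 8, 16, 32.

Answer: 1, 2, 4, 8, 16, 32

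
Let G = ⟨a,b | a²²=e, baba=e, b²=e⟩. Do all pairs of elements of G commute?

a·b = ab but b·a = a²¹b, so a·b ≠ b·a and G is not abelian.

Answer: No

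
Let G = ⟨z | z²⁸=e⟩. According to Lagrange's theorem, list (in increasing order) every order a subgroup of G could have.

|G| = 28 = 2² · 7. By Lagrange's theorem the order of any subgroup divides 28; the divisors of 28 are 1, 2, 4, 7, 14, 28.

Answer: 1, 2, 4, 7, 14, 28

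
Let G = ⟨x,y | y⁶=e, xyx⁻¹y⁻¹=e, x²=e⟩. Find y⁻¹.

The order of y is 6 (smallest k with yᵏ = e), so y⁻¹ = y⁵ = y⁵.
Check: y · (y⁵) → y · y⁵ = e, giving e as required.

Answer: y⁵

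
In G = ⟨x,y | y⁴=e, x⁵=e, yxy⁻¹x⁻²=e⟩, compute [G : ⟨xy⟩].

First find ord(xy) by computing successive powers:
  (xy)¹ = xy, (xy)² = x³y², (xy)³ = x²y³, (xy)⁴ = e.
So |⟨xy⟩| = ord(xy) = 4. With |G| = 20, by Lagrange [G : ⟨xy⟩] = 20/4 = 5.

Answer: 5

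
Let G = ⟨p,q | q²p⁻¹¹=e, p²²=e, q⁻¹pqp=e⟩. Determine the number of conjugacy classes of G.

The conjugacy classes (representative and size) are:
  [e] (size 1), [p²¹] (size 2), [p²] (size 2), [p³] (size 2), [p¹⁸] (size 2), [p¹⁷] (size 2), [p⁶] (size 2), [p⁷] (size 2), [p⁸] (size 2), [p¹³] (size 2), [p¹²] (size 2), [p¹¹] (size 1), [p¹⁰q] (size 11), [p⁷q] (size 11).
Class equation: 1 + 2 + 2 + 2 + 2 + 2 + 2 + 2 + 2 + 2 + 2 + 1 + 11 + 11 = 44 = |G|. So G has 14 conjugacy classes.

Answer: 14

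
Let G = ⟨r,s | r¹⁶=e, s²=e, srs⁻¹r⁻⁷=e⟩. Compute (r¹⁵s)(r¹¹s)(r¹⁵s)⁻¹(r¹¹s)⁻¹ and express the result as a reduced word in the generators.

[(r¹⁵s), (r¹¹s)] = (r¹⁵s)·(r¹¹s)·(r¹⁵s)⁻¹·(r¹¹s)⁻¹.
  (r¹⁵s) · (r¹¹s) = r¹²
  (r¹²) · (r⁷s) = r³s
  (r³s) · (r³s) = r⁸

Answer: r⁸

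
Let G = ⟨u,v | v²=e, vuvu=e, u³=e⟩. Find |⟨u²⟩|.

|⟨u²⟩| equals the order of u². Compute successive powers until reaching e:
  (u²)¹ = u², (u²)² = u, (u²)³ = e.
The smallest positive k with (u²)ᵏ = e is 3, so |⟨u²⟩| = 3.

Answer: 3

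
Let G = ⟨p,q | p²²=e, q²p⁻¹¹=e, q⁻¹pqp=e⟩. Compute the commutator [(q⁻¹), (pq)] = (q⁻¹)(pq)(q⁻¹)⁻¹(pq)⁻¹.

[(q⁻¹), (pq)] = (q⁻¹)·(pq)·(q⁻¹)⁻¹·(pq)⁻¹.
  (q⁻¹) · (pq) = p²¹
  (p²¹) · q = p¹⁰q⁻¹
  (p¹⁰q⁻¹) · (pq⁻¹) = p²⁰

Answer: p²⁰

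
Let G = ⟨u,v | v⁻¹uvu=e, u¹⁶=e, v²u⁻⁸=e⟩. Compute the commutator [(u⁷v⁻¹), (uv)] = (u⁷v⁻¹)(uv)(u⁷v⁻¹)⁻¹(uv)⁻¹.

[(u⁷v⁻¹), (uv)] = (u⁷v⁻¹)·(uv)·(u⁷v⁻¹)⁻¹·(uv)⁻¹.
  (u⁷v⁻¹) · (uv) = u⁶
  (u⁶) · (u⁷v) = u⁵v⁻¹
  (u⁵v⁻¹) · (uv⁻¹) = u¹²

Answer: u¹²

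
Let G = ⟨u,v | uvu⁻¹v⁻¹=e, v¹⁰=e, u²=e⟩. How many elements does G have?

Enumerate words in the generators, reducing via the relations: the distinct elements are
  {e, u, v, uv, v², v³, v⁴, v⁵, v⁶, v⁷, v⁸, v⁹, uv², uv³, uv⁴, uv⁵, uv⁶, uv⁷, uv⁸, uv⁹}.
No further products give new elements, so |G| = 20.

Answer: 20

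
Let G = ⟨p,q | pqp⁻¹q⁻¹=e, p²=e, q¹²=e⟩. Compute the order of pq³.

Compute successive powers until reaching e:
  (pq³)¹ = pq³, (pq³)² = q⁶, (pq³)³ = pq⁹, (pq³)⁴ = e.
The smallest positive k with (pq³)ᵏ = e is 4.

Answer: 4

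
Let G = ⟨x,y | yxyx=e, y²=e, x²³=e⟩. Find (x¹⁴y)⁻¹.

The order of (x¹⁴y) is 2 (smallest k with (x¹⁴y)ᵏ = e), so (x¹⁴y)⁻¹ = (x¹⁴y)¹ = x¹⁴y.
Check: (x¹⁴y) · (x¹⁴y) → (x¹⁴y) · x¹⁴ = y;   y · y = e, giving e as required.

Answer: x¹⁴y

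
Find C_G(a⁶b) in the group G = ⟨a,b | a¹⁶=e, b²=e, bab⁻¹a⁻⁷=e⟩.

⟨a⁶b⟩ ⊆ C_G(a⁶b) since powers of a⁶b commute with a⁶b; so |C_G(a⁶b)| ≥ |⟨a⁶b⟩| = 2.
By orbit–stabilizer, |C_G(a⁶b)| = |G| / |conj. class of a⁶b| = 32 / 8 = 4.
The 4 elements commuting with a⁶b are {e, a⁸, a⁶b, a¹⁴b}.

Answer: {e, a⁸, a⁶b, a¹⁴b}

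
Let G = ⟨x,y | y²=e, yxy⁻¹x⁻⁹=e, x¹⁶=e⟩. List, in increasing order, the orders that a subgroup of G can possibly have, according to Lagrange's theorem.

|G| = 32 = 2⁵. By Lagrange's theorem the order of any subgroup divides 32; the divisors of 32 are 1, 2, 4, 8, 16, 32.

Answer: 1, 2, 4, 8, 16, 32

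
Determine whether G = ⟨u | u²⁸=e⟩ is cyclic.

|G| = 28. The element u has order 28 (its powers give 28 distinct elements), so ⟨u⟩ = G and G is cyclic.

Answer: Yes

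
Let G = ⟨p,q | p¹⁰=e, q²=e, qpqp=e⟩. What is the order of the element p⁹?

Compute successive powers until reaching e:
  (p⁹)¹ = p⁹, (p⁹)² = p⁸, (p⁹)³ = p⁷, (p⁹)⁴ = p⁶, (p⁹)⁵ = p⁵, (p⁹)⁶ = p⁴, (p⁹)⁷ = p³, (p⁹)⁸ = p², (p⁹)⁹ = p, (p⁹)¹⁰ = e.
The smallest positive k with (p⁹)ᵏ = e is 10.

Answer: 10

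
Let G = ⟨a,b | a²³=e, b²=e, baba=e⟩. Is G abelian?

a·b = ab but b·a = a²²b, so a·b ≠ b·a and G is not abelian.

Answer: No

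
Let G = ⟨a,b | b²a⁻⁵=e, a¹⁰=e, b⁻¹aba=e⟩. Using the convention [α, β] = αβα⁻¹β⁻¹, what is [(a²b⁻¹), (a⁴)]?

[(a²b⁻¹), (a⁴)] = (a²b⁻¹)·(a⁴)·(a²b⁻¹)⁻¹·(a⁴)⁻¹.
  (a²b⁻¹) · (a⁴) = a³b
  (a³b) · (a²b) = a⁶
  (a⁶) · (a⁶) = a²

Answer: a²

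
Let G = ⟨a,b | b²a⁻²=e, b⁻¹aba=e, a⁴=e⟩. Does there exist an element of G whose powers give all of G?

Every cyclic group is abelian. But a·b = ab while b·a = ab⁻¹, so a·b ≠ b·a and G is not abelian. Hence G is not cyclic.

Answer: No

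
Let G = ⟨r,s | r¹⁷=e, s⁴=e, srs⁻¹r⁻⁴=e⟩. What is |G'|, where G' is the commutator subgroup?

G' = [G, G] is generated by all commutators. The generator-pair commutators are: [r, s] = r¹⁴.
The subgroup they normally generate is {e, r, r², r³, r⁴, r⁵, r⁶, r⁷, r⁸, r⁹, r¹⁰, r¹¹, r¹², r¹³, r¹⁴, r¹⁵, r¹⁶}, of order 17.
Check: |G/G'| = 68/17 = 4 is the order of the abelianisation.

Answer: 17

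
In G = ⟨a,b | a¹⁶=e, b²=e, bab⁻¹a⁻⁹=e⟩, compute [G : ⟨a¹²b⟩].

First find ord(a¹²b) by computing successive powers:
  (a¹²b)¹ = a¹²b, (a¹²b)² = a⁸, (a¹²b)³ = a⁴b, (a¹²b)⁴ = e.
So |⟨a¹²b⟩| = ord(a¹²b) = 4. With |G| = 32, by Lagrange [G : ⟨a¹²b⟩] = 32/4 = 8.

Answer: 8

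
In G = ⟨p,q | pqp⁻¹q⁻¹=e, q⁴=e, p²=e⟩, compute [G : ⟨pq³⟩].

First find ord(pq³) by computing successive powers:
  (pq³)¹ = pq³, (pq³)² = q², (pq³)³ = pq, (pq³)⁴ = e.
So |⟨pq³⟩| = ord(pq³) = 4. With |G| = 8, by Lagrange [G : ⟨pq³⟩] = 8/4 = 2.

Answer: 2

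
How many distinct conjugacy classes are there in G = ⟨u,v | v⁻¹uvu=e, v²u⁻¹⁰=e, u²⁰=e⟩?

The conjugacy classes (representative and size) are:
  [e] (size 1), [u] (size 2), [u²] (size 2), [u³] (size 2), [u⁴] (size 2), [u⁵] (size 2), [u¹⁴] (size 2), [u⁷] (size 2), [u⁸] (size 2), [u¹¹] (size 2), [u¹⁰] (size 1), [u²v⁻¹] (size 10), [u⁹v] (size 10).
Class equation: 1 + 2 + 2 + 2 + 2 + 2 + 2 + 2 + 2 + 2 + 1 + 10 + 10 = 40 = |G|. So G has 13 conjugacy classes.

Answer: 13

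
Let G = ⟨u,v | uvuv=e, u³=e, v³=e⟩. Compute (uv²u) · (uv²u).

Compute (uv²u) · (uv²u) by multiplying left to right and reducing via the relations at each step:
  (uv²u) · u = u²v
  (u²v) · v² = u²
  (u²) · u = e

Answer: e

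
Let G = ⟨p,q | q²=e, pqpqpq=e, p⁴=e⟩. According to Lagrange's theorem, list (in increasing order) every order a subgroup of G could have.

|G| = 24 = 2³ · 3. By Lagrange's theorem the order of any subgroup divides 24; the divisors of 24 are 1, 2, 3, 4, 6, 8, 12, 24.

Answer: 1, 2, 3, 4, 6, 8, 12, 24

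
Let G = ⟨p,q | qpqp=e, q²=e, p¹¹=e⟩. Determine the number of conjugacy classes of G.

The conjugacy classes (representative and size) are:
  [e] (size 1), [p¹⁰] (size 2), [p²] (size 2), [p³] (size 2), [p⁷] (size 2), [p⁶] (size 2), [p²q] (size 11).
Class equation: 1 + 2 + 2 + 2 + 2 + 2 + 11 = 22 = |G|. So G has 7 conjugacy classes.

Answer: 7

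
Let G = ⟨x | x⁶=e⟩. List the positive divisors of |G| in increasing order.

|G| = 6 = 2 · 3. By Lagrange's theorem the order of any subgroup divides 6; the divisors of 6 are 1, 2, 3, 6.

Answer: 1, 2, 3, 6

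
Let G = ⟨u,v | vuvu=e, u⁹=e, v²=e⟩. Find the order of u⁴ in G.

Compute successive powers until reaching e:
  (u⁴)¹ = u⁴, (u⁴)² = u⁸, (u⁴)³ = u³, (u⁴)⁴ = u⁷, (u⁴)⁵ = u², (u⁴)⁶ = u⁶, (u⁴)⁷ = u, (u⁴)⁸ = u⁵, (u⁴)⁹ = e.
The smallest positive k with (u⁴)ᵏ = e is 9.

Answer: 9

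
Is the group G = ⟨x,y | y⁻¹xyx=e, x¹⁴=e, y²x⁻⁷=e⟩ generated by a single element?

Every cyclic group is abelian. But x·y = xy while y·x = x⁶y⁻¹, so x·y ≠ y·x and G is not abelian. Hence G is not cyclic.

Answer: No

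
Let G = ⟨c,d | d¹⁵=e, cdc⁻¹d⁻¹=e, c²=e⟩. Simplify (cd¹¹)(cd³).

Compute (cd¹¹) · (cd³) by multiplying left to right and reducing via the relations at each step:
  (cd¹¹) · c = d¹¹
  (d¹¹) · d³ = d¹⁴

Answer: d¹⁴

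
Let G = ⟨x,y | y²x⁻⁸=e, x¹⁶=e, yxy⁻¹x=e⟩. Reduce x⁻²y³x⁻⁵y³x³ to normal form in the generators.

Multiply left to right, reducing at each step:
  (x¹⁴) · y³ = x⁶y
  (x⁶y) · x⁻⁵ = x³y⁻¹
  (x³y⁻¹) · y³ = x¹¹
  (x¹¹) · x³ = x¹⁴

Answer: x¹⁴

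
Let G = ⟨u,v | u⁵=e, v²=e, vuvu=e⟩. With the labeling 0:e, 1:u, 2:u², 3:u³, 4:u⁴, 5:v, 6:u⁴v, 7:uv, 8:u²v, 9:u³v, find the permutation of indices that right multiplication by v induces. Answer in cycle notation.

(0 5)(1 7)(2 8)(3 9)(4 6)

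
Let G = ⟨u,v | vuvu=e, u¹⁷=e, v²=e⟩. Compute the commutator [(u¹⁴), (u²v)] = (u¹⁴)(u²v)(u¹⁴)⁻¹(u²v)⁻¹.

[(u¹⁴), (u²v)] = (u¹⁴)·(u²v)·(u¹⁴)⁻¹·(u²v)⁻¹.
  (u¹⁴) · (u²v) = u¹⁶v
  (u¹⁶v) · (u³) = u¹³v
  (u¹³v) · (u²v) = u¹¹

Answer: u¹¹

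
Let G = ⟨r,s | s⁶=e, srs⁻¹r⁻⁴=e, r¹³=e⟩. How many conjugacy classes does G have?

The conjugacy classes (representative and size) are:
  [e] (size 1), [r⁴] (size 6), [r¹¹] (size 6), [r⁷s] (size 13), [r⁸s²] (size 13), [r¹²s³] (size 13), [r⁵s⁴] (size 13), [r¹¹s⁵] (size 13).
Class equation: 1 + 6 + 6 + 13 + 13 + 13 + 13 + 13 = 78 = |G|. So G has 8 conjugacy classes.

Answer: 8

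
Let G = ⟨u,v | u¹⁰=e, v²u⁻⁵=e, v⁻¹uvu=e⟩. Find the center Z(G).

An element z ∈ Z(G) iff z commutes with every generator.
For example u⁵ is central: (u⁵)·u = u⁶ = u·(u⁵); (u⁵)·v = v⁻¹ = v·(u⁵).
Whereas u ∉ Z(G) since u·v = uv ≠ u⁴v⁻¹ = v·u.
Checking each of the 20 elements this way gives Z(G) = {e, u⁵}, of order 2.

Answer: {e, u⁵}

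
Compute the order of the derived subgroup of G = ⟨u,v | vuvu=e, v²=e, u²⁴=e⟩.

G' = [G, G] is generated by all commutators. The generator-pair commutators are: [u, v] = u².
The subgroup they normally generate is {e, u², u⁴, u⁶, u⁸, u¹⁰, u¹², u¹⁴, u¹⁶, u¹⁸, u²⁰, u²²}, of order 12.
Check: |G/G'| = 48/12 = 4 is the order of the abelianisation.

Answer: 12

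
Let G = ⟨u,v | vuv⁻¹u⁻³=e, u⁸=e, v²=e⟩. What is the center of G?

An element z ∈ Z(G) iff z commutes with every generator.
For example u⁴ is central: (u⁴)·u = u⁵ = u·(u⁴); (u⁴)·v = u⁴v = v·(u⁴).
Whereas u ∉ Z(G) since u·v = uv ≠ u³v = v·u.
Checking each of the 16 elements this way gives Z(G) = {e, u⁴}, of order 2.

Answer: {e, u⁴}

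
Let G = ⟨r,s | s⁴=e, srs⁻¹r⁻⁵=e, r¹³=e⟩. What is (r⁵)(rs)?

Compute (r⁵) · (rs) by multiplying left to right and reducing via the relations at each step:
  (r⁵) · r = r⁶
  (r⁶) · s = r⁶s

Answer: r⁶s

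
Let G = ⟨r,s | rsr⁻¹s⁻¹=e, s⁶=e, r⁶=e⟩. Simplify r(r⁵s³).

Compute r · (r⁵s³) by multiplying left to right and reducing via the relations at each step:
  r · r⁵ = e
  e · s³ = s³

Answer: s³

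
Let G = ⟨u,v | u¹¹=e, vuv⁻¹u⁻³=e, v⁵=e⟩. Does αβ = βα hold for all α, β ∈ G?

u·v = uv but v·u = u³v, so u·v ≠ v·u and G is not abelian.

Answer: No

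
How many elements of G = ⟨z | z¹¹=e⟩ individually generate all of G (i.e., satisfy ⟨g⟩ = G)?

G is cyclic of order 11. An element generates G iff its order is 11, and a cyclic group of order 11 has exactly φ(11) = 10 such elements.

Answer: 10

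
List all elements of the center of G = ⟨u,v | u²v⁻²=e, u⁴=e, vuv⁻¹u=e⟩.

An element z ∈ Z(G) iff z commutes with every generator.
For example u² is central: (u²)·u = u³ = u·(u²); (u²)·v = v⁻¹ = v·(u²).
Whereas u ∉ Z(G) since u·v = uv ≠ uv⁻¹ = v·u.
Checking each of the 8 elements this way gives Z(G) = {e, u²}, of order 2.

Answer: {e, u²}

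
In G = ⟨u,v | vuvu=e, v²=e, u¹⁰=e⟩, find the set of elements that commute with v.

⟨v⟩ ⊆ C_G(v) since powers of v commute with v; so |C_G(v)| ≥ |⟨v⟩| = 2.
By orbit–stabilizer, |C_G(v)| = |G| / |conj. class of v| = 20 / 5 = 4.
The 4 elements commuting with v are {e, u⁵, v, u⁵v}.

Answer: {e, u⁵, v, u⁵v}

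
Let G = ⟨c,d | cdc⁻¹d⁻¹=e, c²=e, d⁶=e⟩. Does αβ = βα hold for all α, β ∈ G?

Each pair of generators commutes: c·d = cd = d·c. Since the generators pairwise commute, every element of G commutes with every other, so G is abelian.

Answer: Yes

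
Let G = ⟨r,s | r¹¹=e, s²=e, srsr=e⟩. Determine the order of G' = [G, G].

G' = [G, G] is generated by all commutators. The generator-pair commutators are: [r, s] = r².
The subgroup they normally generate is {e, r, r², r³, r⁴, r⁵, r⁶, r⁷, r⁸, r⁹, r¹⁰}, of order 11.
Check: |G/G'| = 22/11 = 2 is the order of the abelianisation.

Answer: 11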